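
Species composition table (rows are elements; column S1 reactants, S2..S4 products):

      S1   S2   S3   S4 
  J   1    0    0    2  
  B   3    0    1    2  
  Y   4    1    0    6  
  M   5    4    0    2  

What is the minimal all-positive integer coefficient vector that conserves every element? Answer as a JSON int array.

Coefficients: [2, 2, 4, 1]

J: 2·1 = 2 | 2·0+4·0+1·2 = 2
B: 2·3 = 6 | 2·0+4·1+1·2 = 6
Y: 2·4 = 8 | 2·1+4·0+1·6 = 8
M: 2·5 = 10 | 2·4+4·0+1·2 = 10
gcd(2,2,4,1) = 1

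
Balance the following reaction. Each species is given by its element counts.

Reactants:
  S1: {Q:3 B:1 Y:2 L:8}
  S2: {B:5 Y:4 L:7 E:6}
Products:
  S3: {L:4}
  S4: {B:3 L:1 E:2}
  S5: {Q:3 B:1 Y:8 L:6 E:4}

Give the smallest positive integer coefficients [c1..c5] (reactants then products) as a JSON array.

Q: 2·3+3·0 = 6 | 5·0+5·0+2·3 = 6
B: 2·1+3·5 = 17 | 5·0+5·3+2·1 = 17
Y: 2·2+3·4 = 16 | 5·0+5·0+2·8 = 16
L: 2·8+3·7 = 37 | 5·4+5·1+2·6 = 37
E: 2·0+3·6 = 18 | 5·0+5·2+2·4 = 18
gcd(2,3,5,5,2) = 1

Coefficients: [2, 3, 5, 5, 2]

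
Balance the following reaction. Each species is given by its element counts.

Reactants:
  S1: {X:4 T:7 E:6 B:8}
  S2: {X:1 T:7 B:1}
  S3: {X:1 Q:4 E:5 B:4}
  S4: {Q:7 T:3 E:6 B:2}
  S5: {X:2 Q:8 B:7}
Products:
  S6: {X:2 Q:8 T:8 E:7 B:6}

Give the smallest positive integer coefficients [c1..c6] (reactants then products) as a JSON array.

Coefficients: [1, 3, 1, 4, 1, 5]

X: 1·4+3·1+1·1+4·0+1·2 = 10 | 5·2 = 10
Q: 1·0+3·0+1·4+4·7+1·8 = 40 | 5·8 = 40
T: 1·7+3·7+1·0+4·3+1·0 = 40 | 5·8 = 40
E: 1·6+3·0+1·5+4·6+1·0 = 35 | 5·7 = 35
B: 1·8+3·1+1·4+4·2+1·7 = 30 | 5·6 = 30
gcd(1,3,1,4,1,5) = 1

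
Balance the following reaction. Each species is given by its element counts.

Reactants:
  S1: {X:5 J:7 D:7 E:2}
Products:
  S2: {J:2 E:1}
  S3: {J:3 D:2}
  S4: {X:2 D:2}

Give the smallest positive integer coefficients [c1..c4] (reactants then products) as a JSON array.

Coefficients: [2, 4, 2, 5]

X: 2·5 = 10 | 4·0+2·0+5·2 = 10
J: 2·7 = 14 | 4·2+2·3+5·0 = 14
D: 2·7 = 14 | 4·0+2·2+5·2 = 14
E: 2·2 = 4 | 4·1+2·0+5·0 = 4
gcd(2,4,2,5) = 1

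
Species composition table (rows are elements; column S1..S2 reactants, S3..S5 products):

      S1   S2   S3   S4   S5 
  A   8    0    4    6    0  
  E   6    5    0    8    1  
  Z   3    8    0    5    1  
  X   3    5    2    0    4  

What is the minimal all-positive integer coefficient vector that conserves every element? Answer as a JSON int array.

Coefficients: [5, 1, 4, 4, 3]

A: 5·8+1·0 = 40 | 4·4+4·6+3·0 = 40
E: 5·6+1·5 = 35 | 4·0+4·8+3·1 = 35
Z: 5·3+1·8 = 23 | 4·0+4·5+3·1 = 23
X: 5·3+1·5 = 20 | 4·2+4·0+3·4 = 20
gcd(5,1,4,4,3) = 1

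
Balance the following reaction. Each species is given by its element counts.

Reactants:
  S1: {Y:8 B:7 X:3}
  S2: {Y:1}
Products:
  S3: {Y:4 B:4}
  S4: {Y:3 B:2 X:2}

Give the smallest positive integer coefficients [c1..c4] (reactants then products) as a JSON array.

Coefficients: [2, 1, 2, 3]

Y: 2·8+1·1 = 17 | 2·4+3·3 = 17
B: 2·7+1·0 = 14 | 2·4+3·2 = 14
X: 2·3+1·0 = 6 | 2·0+3·2 = 6
gcd(2,1,2,3) = 1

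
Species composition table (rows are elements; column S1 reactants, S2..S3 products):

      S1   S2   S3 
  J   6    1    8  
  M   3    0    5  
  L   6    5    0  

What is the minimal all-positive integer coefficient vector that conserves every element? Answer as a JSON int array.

J: 5·6 = 30 | 6·1+3·8 = 30
M: 5·3 = 15 | 6·0+3·5 = 15
L: 5·6 = 30 | 6·5+3·0 = 30
gcd(5,6,3) = 1

Coefficients: [5, 6, 3]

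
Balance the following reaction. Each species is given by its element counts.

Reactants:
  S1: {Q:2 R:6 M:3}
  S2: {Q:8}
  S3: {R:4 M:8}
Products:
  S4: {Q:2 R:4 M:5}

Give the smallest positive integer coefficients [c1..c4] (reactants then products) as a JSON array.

Coefficients: [2, 1, 3, 6]

Q: 2·2+1·8+3·0 = 12 | 6·2 = 12
R: 2·6+1·0+3·4 = 24 | 6·4 = 24
M: 2·3+1·0+3·8 = 30 | 6·5 = 30
gcd(2,1,3,6) = 1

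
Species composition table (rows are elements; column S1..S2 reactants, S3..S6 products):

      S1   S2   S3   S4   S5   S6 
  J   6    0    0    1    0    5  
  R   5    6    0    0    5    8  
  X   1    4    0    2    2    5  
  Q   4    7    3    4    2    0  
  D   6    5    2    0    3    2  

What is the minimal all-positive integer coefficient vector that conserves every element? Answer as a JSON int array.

J: 1·6+3·0 = 6 | 5·0+1·1+3·0+1·5 = 6
R: 1·5+3·6 = 23 | 5·0+1·0+3·5+1·8 = 23
X: 1·1+3·4 = 13 | 5·0+1·2+3·2+1·5 = 13
Q: 1·4+3·7 = 25 | 5·3+1·4+3·2+1·0 = 25
D: 1·6+3·5 = 21 | 5·2+1·0+3·3+1·2 = 21
gcd(1,3,5,1,3,1) = 1

Coefficients: [1, 3, 5, 1, 3, 1]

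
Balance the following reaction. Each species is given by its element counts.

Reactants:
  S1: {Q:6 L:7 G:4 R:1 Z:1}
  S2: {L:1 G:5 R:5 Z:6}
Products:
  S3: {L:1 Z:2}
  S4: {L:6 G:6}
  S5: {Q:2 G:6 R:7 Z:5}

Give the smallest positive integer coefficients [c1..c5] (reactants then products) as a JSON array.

Coefficients: [1, 4, 5, 1, 3]

Q: 1·6+4·0 = 6 | 5·0+1·0+3·2 = 6
L: 1·7+4·1 = 11 | 5·1+1·6+3·0 = 11
G: 1·4+4·5 = 24 | 5·0+1·6+3·6 = 24
R: 1·1+4·5 = 21 | 5·0+1·0+3·7 = 21
Z: 1·1+4·6 = 25 | 5·2+1·0+3·5 = 25
gcd(1,4,5,1,3) = 1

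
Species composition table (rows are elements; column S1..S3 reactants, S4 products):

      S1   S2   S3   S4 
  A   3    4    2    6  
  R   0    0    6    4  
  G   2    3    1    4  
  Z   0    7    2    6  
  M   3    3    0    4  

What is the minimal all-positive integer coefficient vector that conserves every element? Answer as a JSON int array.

A: 2·3+2·4+2·2 = 18 | 3·6 = 18
R: 2·0+2·0+2·6 = 12 | 3·4 = 12
G: 2·2+2·3+2·1 = 12 | 3·4 = 12
Z: 2·0+2·7+2·2 = 18 | 3·6 = 18
M: 2·3+2·3+2·0 = 12 | 3·4 = 12
gcd(2,2,2,3) = 1

Coefficients: [2, 2, 2, 3]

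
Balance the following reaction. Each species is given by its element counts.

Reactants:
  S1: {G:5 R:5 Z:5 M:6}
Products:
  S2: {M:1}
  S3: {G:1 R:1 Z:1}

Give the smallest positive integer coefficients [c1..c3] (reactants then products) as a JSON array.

G: 1·5 = 5 | 6·0+5·1 = 5
R: 1·5 = 5 | 6·0+5·1 = 5
Z: 1·5 = 5 | 6·0+5·1 = 5
M: 1·6 = 6 | 6·1+5·0 = 6
gcd(1,6,5) = 1

Coefficients: [1, 6, 5]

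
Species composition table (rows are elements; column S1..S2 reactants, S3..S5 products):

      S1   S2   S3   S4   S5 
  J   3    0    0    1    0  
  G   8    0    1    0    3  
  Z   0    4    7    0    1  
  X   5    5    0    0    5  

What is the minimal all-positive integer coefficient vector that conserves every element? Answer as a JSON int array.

J: 2·3+3·0 = 6 | 1·0+6·1+5·0 = 6
G: 2·8+3·0 = 16 | 1·1+6·0+5·3 = 16
Z: 2·0+3·4 = 12 | 1·7+6·0+5·1 = 12
X: 2·5+3·5 = 25 | 1·0+6·0+5·5 = 25
gcd(2,3,1,6,5) = 1

Coefficients: [2, 3, 1, 6, 5]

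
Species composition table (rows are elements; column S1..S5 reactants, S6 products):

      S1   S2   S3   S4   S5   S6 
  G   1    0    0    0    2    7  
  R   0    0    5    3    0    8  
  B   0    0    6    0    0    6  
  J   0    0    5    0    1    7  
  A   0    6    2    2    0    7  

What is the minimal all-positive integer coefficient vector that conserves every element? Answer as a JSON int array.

Coefficients: [6, 1, 2, 2, 4, 2]

G: 6·1+1·0+2·0+2·0+4·2 = 14 | 2·7 = 14
R: 6·0+1·0+2·5+2·3+4·0 = 16 | 2·8 = 16
B: 6·0+1·0+2·6+2·0+4·0 = 12 | 2·6 = 12
J: 6·0+1·0+2·5+2·0+4·1 = 14 | 2·7 = 14
A: 6·0+1·6+2·2+2·2+4·0 = 14 | 2·7 = 14
gcd(6,1,2,2,4,2) = 1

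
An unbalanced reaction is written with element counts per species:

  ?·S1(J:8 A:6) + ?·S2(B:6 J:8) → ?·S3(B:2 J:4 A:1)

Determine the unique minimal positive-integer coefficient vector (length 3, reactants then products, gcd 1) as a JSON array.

B: 1·0+2·6 = 12 | 6·2 = 12
J: 1·8+2·8 = 24 | 6·4 = 24
A: 1·6+2·0 = 6 | 6·1 = 6
gcd(1,2,6) = 1

Coefficients: [1, 2, 6]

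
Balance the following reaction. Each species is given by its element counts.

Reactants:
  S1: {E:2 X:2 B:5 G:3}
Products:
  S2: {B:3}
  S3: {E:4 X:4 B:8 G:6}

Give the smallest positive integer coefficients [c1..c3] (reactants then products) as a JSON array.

E: 6·2 = 12 | 2·0+3·4 = 12
X: 6·2 = 12 | 2·0+3·4 = 12
B: 6·5 = 30 | 2·3+3·8 = 30
G: 6·3 = 18 | 2·0+3·6 = 18
gcd(6,2,3) = 1

Coefficients: [6, 2, 3]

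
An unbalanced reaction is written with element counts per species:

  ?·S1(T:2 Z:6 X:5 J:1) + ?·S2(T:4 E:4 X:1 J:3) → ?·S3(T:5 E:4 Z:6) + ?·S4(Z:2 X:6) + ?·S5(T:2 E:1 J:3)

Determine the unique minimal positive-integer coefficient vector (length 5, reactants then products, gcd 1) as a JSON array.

T: 3·2+3·4 = 18 | 2·5+3·0+4·2 = 18
E: 3·0+3·4 = 12 | 2·4+3·0+4·1 = 12
Z: 3·6+3·0 = 18 | 2·6+3·2+4·0 = 18
X: 3·5+3·1 = 18 | 2·0+3·6+4·0 = 18
J: 3·1+3·3 = 12 | 2·0+3·0+4·3 = 12
gcd(3,3,2,3,4) = 1

Coefficients: [3, 3, 2, 3, 4]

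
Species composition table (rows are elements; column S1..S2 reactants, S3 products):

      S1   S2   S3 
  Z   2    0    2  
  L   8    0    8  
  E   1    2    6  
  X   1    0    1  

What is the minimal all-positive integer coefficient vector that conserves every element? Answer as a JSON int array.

Z: 2·2+5·0 = 4 | 2·2 = 4
L: 2·8+5·0 = 16 | 2·8 = 16
E: 2·1+5·2 = 12 | 2·6 = 12
X: 2·1+5·0 = 2 | 2·1 = 2
gcd(2,5,2) = 1

Coefficients: [2, 5, 2]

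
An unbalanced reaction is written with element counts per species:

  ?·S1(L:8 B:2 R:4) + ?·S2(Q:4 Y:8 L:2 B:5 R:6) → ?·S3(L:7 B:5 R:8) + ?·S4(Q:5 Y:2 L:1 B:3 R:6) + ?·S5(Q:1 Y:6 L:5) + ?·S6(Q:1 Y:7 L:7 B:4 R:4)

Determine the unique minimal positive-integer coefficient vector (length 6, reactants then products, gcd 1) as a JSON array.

Coefficients: [5, 5, 2, 3, 1, 4]

Q: 5·0+5·4 = 20 | 2·0+3·5+1·1+4·1 = 20
Y: 5·0+5·8 = 40 | 2·0+3·2+1·6+4·7 = 40
L: 5·8+5·2 = 50 | 2·7+3·1+1·5+4·7 = 50
B: 5·2+5·5 = 35 | 2·5+3·3+1·0+4·4 = 35
R: 5·4+5·6 = 50 | 2·8+3·6+1·0+4·4 = 50
gcd(5,5,2,3,1,4) = 1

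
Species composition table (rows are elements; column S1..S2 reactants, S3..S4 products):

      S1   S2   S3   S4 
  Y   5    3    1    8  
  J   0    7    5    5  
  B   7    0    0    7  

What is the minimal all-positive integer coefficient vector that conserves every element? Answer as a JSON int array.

Y: 4·5+5·3 = 35 | 3·1+4·8 = 35
J: 4·0+5·7 = 35 | 3·5+4·5 = 35
B: 4·7+5·0 = 28 | 3·0+4·7 = 28
gcd(4,5,3,4) = 1

Coefficients: [4, 5, 3, 4]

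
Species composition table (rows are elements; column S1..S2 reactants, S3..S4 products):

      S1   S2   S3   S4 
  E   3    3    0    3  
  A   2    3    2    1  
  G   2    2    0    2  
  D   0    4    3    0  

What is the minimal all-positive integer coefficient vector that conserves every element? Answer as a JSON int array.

E: 2·3+3·3 = 15 | 4·0+5·3 = 15
A: 2·2+3·3 = 13 | 4·2+5·1 = 13
G: 2·2+3·2 = 10 | 4·0+5·2 = 10
D: 2·0+3·4 = 12 | 4·3+5·0 = 12
gcd(2,3,4,5) = 1

Coefficients: [2, 3, 4, 5]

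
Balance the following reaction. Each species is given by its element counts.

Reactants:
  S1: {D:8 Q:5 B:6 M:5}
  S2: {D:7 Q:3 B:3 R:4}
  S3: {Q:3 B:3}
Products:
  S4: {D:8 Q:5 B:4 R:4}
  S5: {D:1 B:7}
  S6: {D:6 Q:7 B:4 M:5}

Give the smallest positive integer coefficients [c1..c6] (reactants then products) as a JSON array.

D: 4·8+5·7+6·0 = 67 | 5·8+3·1+4·6 = 67
Q: 4·5+5·3+6·3 = 53 | 5·5+3·0+4·7 = 53
B: 4·6+5·3+6·3 = 57 | 5·4+3·7+4·4 = 57
R: 4·0+5·4+6·0 = 20 | 5·4+3·0+4·0 = 20
M: 4·5+5·0+6·0 = 20 | 5·0+3·0+4·5 = 20
gcd(4,5,6,5,3,4) = 1

Coefficients: [4, 5, 6, 5, 3, 4]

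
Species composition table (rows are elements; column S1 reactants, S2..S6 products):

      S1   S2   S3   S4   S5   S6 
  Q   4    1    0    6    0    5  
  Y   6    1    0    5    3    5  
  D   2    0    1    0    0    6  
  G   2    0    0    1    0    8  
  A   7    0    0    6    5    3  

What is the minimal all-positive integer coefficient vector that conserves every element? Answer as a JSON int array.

Q: 5·4 = 20 | 3·1+4·0+2·6+4·0+1·5 = 20
Y: 5·6 = 30 | 3·1+4·0+2·5+4·3+1·5 = 30
D: 5·2 = 10 | 3·0+4·1+2·0+4·0+1·6 = 10
G: 5·2 = 10 | 3·0+4·0+2·1+4·0+1·8 = 10
A: 5·7 = 35 | 3·0+4·0+2·6+4·5+1·3 = 35
gcd(5,3,4,2,4,1) = 1

Coefficients: [5, 3, 4, 2, 4, 1]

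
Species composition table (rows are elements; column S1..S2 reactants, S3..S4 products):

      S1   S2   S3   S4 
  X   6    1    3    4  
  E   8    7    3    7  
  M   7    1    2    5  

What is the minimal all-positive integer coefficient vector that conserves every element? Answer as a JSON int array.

Coefficients: [3, 1, 1, 4]

X: 3·6+1·1 = 19 | 1·3+4·4 = 19
E: 3·8+1·7 = 31 | 1·3+4·7 = 31
M: 3·7+1·1 = 22 | 1·2+4·5 = 22
gcd(3,1,1,4) = 1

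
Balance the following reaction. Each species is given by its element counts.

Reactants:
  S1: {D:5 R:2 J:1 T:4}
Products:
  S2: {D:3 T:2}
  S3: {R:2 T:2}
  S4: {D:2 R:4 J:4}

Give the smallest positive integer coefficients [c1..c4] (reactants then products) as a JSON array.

Coefficients: [4, 6, 2, 1]

D: 4·5 = 20 | 6·3+2·0+1·2 = 20
R: 4·2 = 8 | 6·0+2·2+1·4 = 8
J: 4·1 = 4 | 6·0+2·0+1·4 = 4
T: 4·4 = 16 | 6·2+2·2+1·0 = 16
gcd(4,6,2,1) = 1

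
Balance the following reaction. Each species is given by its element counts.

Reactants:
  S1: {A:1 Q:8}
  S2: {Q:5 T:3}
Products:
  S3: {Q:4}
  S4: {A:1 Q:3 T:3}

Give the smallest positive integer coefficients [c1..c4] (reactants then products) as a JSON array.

A: 2·1+2·0 = 2 | 5·0+2·1 = 2
Q: 2·8+2·5 = 26 | 5·4+2·3 = 26
T: 2·0+2·3 = 6 | 5·0+2·3 = 6
gcd(2,2,5,2) = 1

Coefficients: [2, 2, 5, 2]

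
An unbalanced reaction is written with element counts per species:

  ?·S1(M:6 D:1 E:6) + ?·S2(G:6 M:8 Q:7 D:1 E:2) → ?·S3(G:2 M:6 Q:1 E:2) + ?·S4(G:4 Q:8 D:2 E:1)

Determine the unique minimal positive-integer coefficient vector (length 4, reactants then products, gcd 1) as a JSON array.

Coefficients: [1, 3, 5, 2]

G: 1·0+3·6 = 18 | 5·2+2·4 = 18
M: 1·6+3·8 = 30 | 5·6+2·0 = 30
Q: 1·0+3·7 = 21 | 5·1+2·8 = 21
D: 1·1+3·1 = 4 | 5·0+2·2 = 4
E: 1·6+3·2 = 12 | 5·2+2·1 = 12
gcd(1,3,5,2) = 1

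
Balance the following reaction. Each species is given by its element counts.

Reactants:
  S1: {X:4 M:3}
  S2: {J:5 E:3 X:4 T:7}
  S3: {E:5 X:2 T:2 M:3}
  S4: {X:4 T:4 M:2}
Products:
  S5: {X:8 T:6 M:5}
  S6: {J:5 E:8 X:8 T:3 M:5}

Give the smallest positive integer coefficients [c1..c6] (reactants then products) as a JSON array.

Coefficients: [6, 2, 2, 3, 4, 2]

J: 6·0+2·5+2·0+3·0 = 10 | 4·0+2·5 = 10
E: 6·0+2·3+2·5+3·0 = 16 | 4·0+2·8 = 16
X: 6·4+2·4+2·2+3·4 = 48 | 4·8+2·8 = 48
T: 6·0+2·7+2·2+3·4 = 30 | 4·6+2·3 = 30
M: 6·3+2·0+2·3+3·2 = 30 | 4·5+2·5 = 30
gcd(6,2,2,3,4,2) = 1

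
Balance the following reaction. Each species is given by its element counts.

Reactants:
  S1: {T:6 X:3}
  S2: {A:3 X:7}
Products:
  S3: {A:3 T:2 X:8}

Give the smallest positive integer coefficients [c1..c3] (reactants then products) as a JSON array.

A: 1·0+3·3 = 9 | 3·3 = 9
T: 1·6+3·0 = 6 | 3·2 = 6
X: 1·3+3·7 = 24 | 3·8 = 24
gcd(1,3,3) = 1

Coefficients: [1, 3, 3]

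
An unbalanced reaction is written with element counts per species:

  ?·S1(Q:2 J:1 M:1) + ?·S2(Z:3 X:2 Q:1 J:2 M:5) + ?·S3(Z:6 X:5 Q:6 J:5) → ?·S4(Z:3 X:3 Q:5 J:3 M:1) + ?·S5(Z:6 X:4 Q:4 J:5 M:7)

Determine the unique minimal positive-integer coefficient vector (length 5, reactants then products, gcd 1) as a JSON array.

Coefficients: [3, 4, 2, 2, 3]

Z: 3·0+4·3+2·6 = 24 | 2·3+3·6 = 24
X: 3·0+4·2+2·5 = 18 | 2·3+3·4 = 18
Q: 3·2+4·1+2·6 = 22 | 2·5+3·4 = 22
J: 3·1+4·2+2·5 = 21 | 2·3+3·5 = 21
M: 3·1+4·5+2·0 = 23 | 2·1+3·7 = 23
gcd(3,4,2,2,3) = 1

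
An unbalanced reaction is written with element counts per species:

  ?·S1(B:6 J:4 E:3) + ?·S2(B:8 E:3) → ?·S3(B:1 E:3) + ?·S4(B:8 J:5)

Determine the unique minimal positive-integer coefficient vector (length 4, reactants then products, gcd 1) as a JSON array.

Coefficients: [5, 1, 6, 4]

B: 5·6+1·8 = 38 | 6·1+4·8 = 38
J: 5·4+1·0 = 20 | 6·0+4·5 = 20
E: 5·3+1·3 = 18 | 6·3+4·0 = 18
gcd(5,1,6,4) = 1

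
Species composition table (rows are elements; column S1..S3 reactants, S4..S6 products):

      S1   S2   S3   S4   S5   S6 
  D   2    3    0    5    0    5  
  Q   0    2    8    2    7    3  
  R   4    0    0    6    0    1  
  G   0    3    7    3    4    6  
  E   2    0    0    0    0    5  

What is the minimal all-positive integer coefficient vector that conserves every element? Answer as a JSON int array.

D: 5·2+5·3+2·0 = 25 | 3·5+2·0+2·5 = 25
Q: 5·0+5·2+2·8 = 26 | 3·2+2·7+2·3 = 26
R: 5·4+5·0+2·0 = 20 | 3·6+2·0+2·1 = 20
G: 5·0+5·3+2·7 = 29 | 3·3+2·4+2·6 = 29
E: 5·2+5·0+2·0 = 10 | 3·0+2·0+2·5 = 10
gcd(5,5,2,3,2,2) = 1

Coefficients: [5, 5, 2, 3, 2, 2]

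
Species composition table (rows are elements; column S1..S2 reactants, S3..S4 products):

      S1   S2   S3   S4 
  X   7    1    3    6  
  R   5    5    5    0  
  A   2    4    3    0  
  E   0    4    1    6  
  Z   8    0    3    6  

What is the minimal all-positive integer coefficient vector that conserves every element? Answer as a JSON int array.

Coefficients: [3, 3, 6, 1]

X: 3·7+3·1 = 24 | 6·3+1·6 = 24
R: 3·5+3·5 = 30 | 6·5+1·0 = 30
A: 3·2+3·4 = 18 | 6·3+1·0 = 18
E: 3·0+3·4 = 12 | 6·1+1·6 = 12
Z: 3·8+3·0 = 24 | 6·3+1·6 = 24
gcd(3,3,6,1) = 1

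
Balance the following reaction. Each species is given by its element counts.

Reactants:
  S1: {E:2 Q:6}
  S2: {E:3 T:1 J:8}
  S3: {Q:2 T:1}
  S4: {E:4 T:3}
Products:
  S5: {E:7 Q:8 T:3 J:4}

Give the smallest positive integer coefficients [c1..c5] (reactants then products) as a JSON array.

E: 5·2+2·3+1·0+3·4 = 28 | 4·7 = 28
Q: 5·6+2·0+1·2+3·0 = 32 | 4·8 = 32
T: 5·0+2·1+1·1+3·3 = 12 | 4·3 = 12
J: 5·0+2·8+1·0+3·0 = 16 | 4·4 = 16
gcd(5,2,1,3,4) = 1

Coefficients: [5, 2, 1, 3, 4]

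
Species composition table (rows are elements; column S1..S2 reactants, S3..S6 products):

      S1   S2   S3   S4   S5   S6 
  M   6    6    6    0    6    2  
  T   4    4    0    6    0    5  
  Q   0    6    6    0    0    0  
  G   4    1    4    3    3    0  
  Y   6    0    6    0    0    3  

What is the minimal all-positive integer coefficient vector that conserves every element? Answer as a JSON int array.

M: 6·6+3·6 = 54 | 3·6+1·0+4·6+6·2 = 54
T: 6·4+3·4 = 36 | 3·0+1·6+4·0+6·5 = 36
Q: 6·0+3·6 = 18 | 3·6+1·0+4·0+6·0 = 18
G: 6·4+3·1 = 27 | 3·4+1·3+4·3+6·0 = 27
Y: 6·6+3·0 = 36 | 3·6+1·0+4·0+6·3 = 36
gcd(6,3,3,1,4,6) = 1

Coefficients: [6, 3, 3, 1, 4, 6]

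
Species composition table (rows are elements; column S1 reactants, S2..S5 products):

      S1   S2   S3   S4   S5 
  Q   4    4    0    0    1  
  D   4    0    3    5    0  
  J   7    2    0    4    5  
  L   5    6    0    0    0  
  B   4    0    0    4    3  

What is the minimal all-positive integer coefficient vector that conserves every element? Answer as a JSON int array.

Coefficients: [6, 5, 3, 3, 4]

Q: 6·4 = 24 | 5·4+3·0+3·0+4·1 = 24
D: 6·4 = 24 | 5·0+3·3+3·5+4·0 = 24
J: 6·7 = 42 | 5·2+3·0+3·4+4·5 = 42
L: 6·5 = 30 | 5·6+3·0+3·0+4·0 = 30
B: 6·4 = 24 | 5·0+3·0+3·4+4·3 = 24
gcd(6,5,3,3,4) = 1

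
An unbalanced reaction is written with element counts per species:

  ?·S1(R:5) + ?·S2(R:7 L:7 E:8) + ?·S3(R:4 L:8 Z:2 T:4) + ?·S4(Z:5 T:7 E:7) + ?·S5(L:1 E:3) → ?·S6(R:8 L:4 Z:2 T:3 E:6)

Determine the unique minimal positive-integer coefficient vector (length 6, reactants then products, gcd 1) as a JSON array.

R: 6·5+2·7+1·4+2·0+2·0 = 48 | 6·8 = 48
L: 6·0+2·7+1·8+2·0+2·1 = 24 | 6·4 = 24
Z: 6·0+2·0+1·2+2·5+2·0 = 12 | 6·2 = 12
T: 6·0+2·0+1·4+2·7+2·0 = 18 | 6·3 = 18
E: 6·0+2·8+1·0+2·7+2·3 = 36 | 6·6 = 36
gcd(6,2,1,2,2,6) = 1

Coefficients: [6, 2, 1, 2, 2, 6]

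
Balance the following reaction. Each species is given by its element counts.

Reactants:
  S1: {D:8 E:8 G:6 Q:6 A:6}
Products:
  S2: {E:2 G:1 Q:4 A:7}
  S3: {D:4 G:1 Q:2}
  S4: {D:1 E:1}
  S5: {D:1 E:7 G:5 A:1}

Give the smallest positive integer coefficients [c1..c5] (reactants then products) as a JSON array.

Coefficients: [4, 3, 6, 5, 3]

D: 4·8 = 32 | 3·0+6·4+5·1+3·1 = 32
E: 4·8 = 32 | 3·2+6·0+5·1+3·7 = 32
G: 4·6 = 24 | 3·1+6·1+5·0+3·5 = 24
Q: 4·6 = 24 | 3·4+6·2+5·0+3·0 = 24
A: 4·6 = 24 | 3·7+6·0+5·0+3·1 = 24
gcd(4,3,6,5,3) = 1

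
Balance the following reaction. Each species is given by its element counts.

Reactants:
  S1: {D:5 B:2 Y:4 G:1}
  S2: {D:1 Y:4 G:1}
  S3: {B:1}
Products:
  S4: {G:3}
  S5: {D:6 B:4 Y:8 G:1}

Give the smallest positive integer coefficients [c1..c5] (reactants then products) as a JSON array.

D: 3·5+3·1+6·0 = 18 | 1·0+3·6 = 18
B: 3·2+3·0+6·1 = 12 | 1·0+3·4 = 12
Y: 3·4+3·4+6·0 = 24 | 1·0+3·8 = 24
G: 3·1+3·1+6·0 = 6 | 1·3+3·1 = 6
gcd(3,3,6,1,3) = 1

Coefficients: [3, 3, 6, 1, 3]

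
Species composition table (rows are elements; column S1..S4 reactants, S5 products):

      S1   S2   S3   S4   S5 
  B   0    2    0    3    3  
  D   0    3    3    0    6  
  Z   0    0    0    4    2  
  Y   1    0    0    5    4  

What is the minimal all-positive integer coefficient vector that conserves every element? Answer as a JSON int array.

Coefficients: [6, 3, 5, 2, 4]

B: 6·0+3·2+5·0+2·3 = 12 | 4·3 = 12
D: 6·0+3·3+5·3+2·0 = 24 | 4·6 = 24
Z: 6·0+3·0+5·0+2·4 = 8 | 4·2 = 8
Y: 6·1+3·0+5·0+2·5 = 16 | 4·4 = 16
gcd(6,3,5,2,4) = 1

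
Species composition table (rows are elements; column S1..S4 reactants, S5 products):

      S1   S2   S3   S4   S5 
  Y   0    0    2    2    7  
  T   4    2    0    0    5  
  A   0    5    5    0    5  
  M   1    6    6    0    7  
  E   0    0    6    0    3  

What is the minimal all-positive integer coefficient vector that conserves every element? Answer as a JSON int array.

Y: 2·0+1·0+1·2+6·2 = 14 | 2·7 = 14
T: 2·4+1·2+1·0+6·0 = 10 | 2·5 = 10
A: 2·0+1·5+1·5+6·0 = 10 | 2·5 = 10
M: 2·1+1·6+1·6+6·0 = 14 | 2·7 = 14
E: 2·0+1·0+1·6+6·0 = 6 | 2·3 = 6
gcd(2,1,1,6,2) = 1

Coefficients: [2, 1, 1, 6, 2]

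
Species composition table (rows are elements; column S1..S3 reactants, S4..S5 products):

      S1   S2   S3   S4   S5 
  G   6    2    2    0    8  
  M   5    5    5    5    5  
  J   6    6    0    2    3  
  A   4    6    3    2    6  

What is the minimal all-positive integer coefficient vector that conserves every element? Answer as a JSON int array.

Coefficients: [3, 1, 6, 6, 4]

G: 3·6+1·2+6·2 = 32 | 6·0+4·8 = 32
M: 3·5+1·5+6·5 = 50 | 6·5+4·5 = 50
J: 3·6+1·6+6·0 = 24 | 6·2+4·3 = 24
A: 3·4+1·6+6·3 = 36 | 6·2+4·6 = 36
gcd(3,1,6,6,4) = 1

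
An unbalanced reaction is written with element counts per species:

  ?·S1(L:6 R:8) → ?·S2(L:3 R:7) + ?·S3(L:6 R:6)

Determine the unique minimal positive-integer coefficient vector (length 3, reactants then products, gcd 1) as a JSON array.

L: 4·6 = 24 | 2·3+3·6 = 24
R: 4·8 = 32 | 2·7+3·6 = 32
gcd(4,2,3) = 1

Coefficients: [4, 2, 3]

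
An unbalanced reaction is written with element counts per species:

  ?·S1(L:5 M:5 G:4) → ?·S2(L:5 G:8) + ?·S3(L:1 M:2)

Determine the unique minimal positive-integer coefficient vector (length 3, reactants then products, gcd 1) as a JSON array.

Coefficients: [2, 1, 5]

L: 2·5 = 10 | 1·5+5·1 = 10
M: 2·5 = 10 | 1·0+5·2 = 10
G: 2·4 = 8 | 1·8+5·0 = 8
gcd(2,1,5) = 1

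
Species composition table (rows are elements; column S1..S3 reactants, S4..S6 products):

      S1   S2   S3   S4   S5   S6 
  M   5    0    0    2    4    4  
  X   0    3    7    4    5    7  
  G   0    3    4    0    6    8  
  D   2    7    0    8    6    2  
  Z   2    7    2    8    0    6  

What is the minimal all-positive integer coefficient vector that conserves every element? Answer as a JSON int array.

Coefficients: [6, 6, 5, 5, 1, 4]

M: 6·5+6·0+5·0 = 30 | 5·2+1·4+4·4 = 30
X: 6·0+6·3+5·7 = 53 | 5·4+1·5+4·7 = 53
G: 6·0+6·3+5·4 = 38 | 5·0+1·6+4·8 = 38
D: 6·2+6·7+5·0 = 54 | 5·8+1·6+4·2 = 54
Z: 6·2+6·7+5·2 = 64 | 5·8+1·0+4·6 = 64
gcd(6,6,5,5,1,4) = 1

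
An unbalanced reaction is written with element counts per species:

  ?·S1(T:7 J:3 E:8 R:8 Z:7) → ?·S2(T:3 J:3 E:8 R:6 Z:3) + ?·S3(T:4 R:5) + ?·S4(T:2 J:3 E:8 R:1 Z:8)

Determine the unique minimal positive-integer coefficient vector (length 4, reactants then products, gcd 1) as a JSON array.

T: 5·7 = 35 | 1·3+6·4+4·2 = 35
J: 5·3 = 15 | 1·3+6·0+4·3 = 15
E: 5·8 = 40 | 1·8+6·0+4·8 = 40
R: 5·8 = 40 | 1·6+6·5+4·1 = 40
Z: 5·7 = 35 | 1·3+6·0+4·8 = 35
gcd(5,1,6,4) = 1

Coefficients: [5, 1, 6, 4]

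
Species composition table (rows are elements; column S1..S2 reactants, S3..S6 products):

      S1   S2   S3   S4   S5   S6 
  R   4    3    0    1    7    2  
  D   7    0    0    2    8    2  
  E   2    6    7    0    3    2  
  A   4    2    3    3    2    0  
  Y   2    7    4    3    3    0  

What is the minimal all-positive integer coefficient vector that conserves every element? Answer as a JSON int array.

Coefficients: [4, 2, 1, 5, 1, 5]

R: 4·4+2·3 = 22 | 1·0+5·1+1·7+5·2 = 22
D: 4·7+2·0 = 28 | 1·0+5·2+1·8+5·2 = 28
E: 4·2+2·6 = 20 | 1·7+5·0+1·3+5·2 = 20
A: 4·4+2·2 = 20 | 1·3+5·3+1·2+5·0 = 20
Y: 4·2+2·7 = 22 | 1·4+5·3+1·3+5·0 = 22
gcd(4,2,1,5,1,5) = 1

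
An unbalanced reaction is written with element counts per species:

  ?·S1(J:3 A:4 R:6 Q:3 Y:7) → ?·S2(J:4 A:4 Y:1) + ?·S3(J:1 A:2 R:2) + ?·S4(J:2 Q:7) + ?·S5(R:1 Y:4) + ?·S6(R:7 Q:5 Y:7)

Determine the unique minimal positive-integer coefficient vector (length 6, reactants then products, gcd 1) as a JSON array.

Coefficients: [4, 1, 6, 1, 5, 1]

J: 4·3 = 12 | 1·4+6·1+1·2+5·0+1·0 = 12
A: 4·4 = 16 | 1·4+6·2+1·0+5·0+1·0 = 16
R: 4·6 = 24 | 1·0+6·2+1·0+5·1+1·7 = 24
Q: 4·3 = 12 | 1·0+6·0+1·7+5·0+1·5 = 12
Y: 4·7 = 28 | 1·1+6·0+1·0+5·4+1·7 = 28
gcd(4,1,6,1,5,1) = 1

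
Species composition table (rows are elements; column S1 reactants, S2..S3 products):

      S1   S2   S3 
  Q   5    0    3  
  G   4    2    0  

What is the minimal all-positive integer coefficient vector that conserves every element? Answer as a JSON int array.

Coefficients: [3, 6, 5]

Q: 3·5 = 15 | 6·0+5·3 = 15
G: 3·4 = 12 | 6·2+5·0 = 12
gcd(3,6,5) = 1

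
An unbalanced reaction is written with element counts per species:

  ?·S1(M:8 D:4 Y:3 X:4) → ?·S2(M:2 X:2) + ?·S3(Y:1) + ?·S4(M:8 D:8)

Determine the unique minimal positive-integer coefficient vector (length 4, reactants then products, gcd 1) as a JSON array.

M: 2·8 = 16 | 4·2+6·0+1·8 = 16
D: 2·4 = 8 | 4·0+6·0+1·8 = 8
Y: 2·3 = 6 | 4·0+6·1+1·0 = 6
X: 2·4 = 8 | 4·2+6·0+1·0 = 8
gcd(2,4,6,1) = 1

Coefficients: [2, 4, 6, 1]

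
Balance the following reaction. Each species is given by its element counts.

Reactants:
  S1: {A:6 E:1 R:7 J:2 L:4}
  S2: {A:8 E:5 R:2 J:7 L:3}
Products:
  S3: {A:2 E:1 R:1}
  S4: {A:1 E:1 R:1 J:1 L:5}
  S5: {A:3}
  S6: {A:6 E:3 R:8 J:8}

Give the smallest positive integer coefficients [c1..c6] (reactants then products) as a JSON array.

A: 4·6+3·8 = 48 | 5·2+5·1+5·3+3·6 = 48
E: 4·1+3·5 = 19 | 5·1+5·1+5·0+3·3 = 19
R: 4·7+3·2 = 34 | 5·1+5·1+5·0+3·8 = 34
J: 4·2+3·7 = 29 | 5·0+5·1+5·0+3·8 = 29
L: 4·4+3·3 = 25 | 5·0+5·5+5·0+3·0 = 25
gcd(4,3,5,5,5,3) = 1

Coefficients: [4, 3, 5, 5, 5, 3]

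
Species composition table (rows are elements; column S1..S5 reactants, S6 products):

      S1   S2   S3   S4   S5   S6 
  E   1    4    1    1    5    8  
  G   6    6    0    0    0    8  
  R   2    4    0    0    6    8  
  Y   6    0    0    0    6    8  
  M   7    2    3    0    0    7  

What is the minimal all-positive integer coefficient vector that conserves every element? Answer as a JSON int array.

E: 2·1+2·4+1·1+3·1+2·5 = 24 | 3·8 = 24
G: 2·6+2·6+1·0+3·0+2·0 = 24 | 3·8 = 24
R: 2·2+2·4+1·0+3·0+2·6 = 24 | 3·8 = 24
Y: 2·6+2·0+1·0+3·0+2·6 = 24 | 3·8 = 24
M: 2·7+2·2+1·3+3·0+2·0 = 21 | 3·7 = 21
gcd(2,2,1,3,2,3) = 1

Coefficients: [2, 2, 1, 3, 2, 3]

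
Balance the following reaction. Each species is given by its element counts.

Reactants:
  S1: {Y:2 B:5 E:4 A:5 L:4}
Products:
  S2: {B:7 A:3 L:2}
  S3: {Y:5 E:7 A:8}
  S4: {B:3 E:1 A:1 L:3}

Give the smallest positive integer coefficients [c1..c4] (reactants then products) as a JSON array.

Y: 5·2 = 10 | 1·0+2·5+6·0 = 10
B: 5·5 = 25 | 1·7+2·0+6·3 = 25
E: 5·4 = 20 | 1·0+2·7+6·1 = 20
A: 5·5 = 25 | 1·3+2·8+6·1 = 25
L: 5·4 = 20 | 1·2+2·0+6·3 = 20
gcd(5,1,2,6) = 1

Coefficients: [5, 1, 2, 6]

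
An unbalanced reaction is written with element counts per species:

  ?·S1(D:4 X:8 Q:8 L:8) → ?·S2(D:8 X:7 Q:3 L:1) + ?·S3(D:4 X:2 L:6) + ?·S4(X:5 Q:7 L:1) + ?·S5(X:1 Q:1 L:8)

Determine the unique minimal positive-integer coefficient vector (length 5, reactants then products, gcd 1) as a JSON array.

Coefficients: [5, 1, 3, 5, 2]

D: 5·4 = 20 | 1·8+3·4+5·0+2·0 = 20
X: 5·8 = 40 | 1·7+3·2+5·5+2·1 = 40
Q: 5·8 = 40 | 1·3+3·0+5·7+2·1 = 40
L: 5·8 = 40 | 1·1+3·6+5·1+2·8 = 40
gcd(5,1,3,5,2) = 1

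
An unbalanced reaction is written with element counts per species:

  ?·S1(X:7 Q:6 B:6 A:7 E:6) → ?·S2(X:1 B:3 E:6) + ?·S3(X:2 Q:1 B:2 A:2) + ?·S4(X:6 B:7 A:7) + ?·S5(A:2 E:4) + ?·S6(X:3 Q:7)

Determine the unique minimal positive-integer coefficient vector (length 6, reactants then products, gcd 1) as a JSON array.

Coefficients: [3, 1, 4, 1, 3, 2]

X: 3·7 = 21 | 1·1+4·2+1·6+3·0+2·3 = 21
Q: 3·6 = 18 | 1·0+4·1+1·0+3·0+2·7 = 18
B: 3·6 = 18 | 1·3+4·2+1·7+3·0+2·0 = 18
A: 3·7 = 21 | 1·0+4·2+1·7+3·2+2·0 = 21
E: 3·6 = 18 | 1·6+4·0+1·0+3·4+2·0 = 18
gcd(3,1,4,1,3,2) = 1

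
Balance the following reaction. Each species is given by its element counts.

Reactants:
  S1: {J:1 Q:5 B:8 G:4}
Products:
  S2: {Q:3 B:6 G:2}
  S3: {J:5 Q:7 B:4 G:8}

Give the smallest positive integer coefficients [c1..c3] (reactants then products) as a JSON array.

J: 5·1 = 5 | 6·0+1·5 = 5
Q: 5·5 = 25 | 6·3+1·7 = 25
B: 5·8 = 40 | 6·6+1·4 = 40
G: 5·4 = 20 | 6·2+1·8 = 20
gcd(5,6,1) = 1

Coefficients: [5, 6, 1]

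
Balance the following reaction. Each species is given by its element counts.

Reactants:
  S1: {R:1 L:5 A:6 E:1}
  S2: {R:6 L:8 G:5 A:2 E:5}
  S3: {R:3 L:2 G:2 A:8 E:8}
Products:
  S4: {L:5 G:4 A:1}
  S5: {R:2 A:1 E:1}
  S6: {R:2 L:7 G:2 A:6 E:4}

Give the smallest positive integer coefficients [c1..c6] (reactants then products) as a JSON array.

R: 3·1+2·6+1·3 = 18 | 1·0+5·2+4·2 = 18
L: 3·5+2·8+1·2 = 33 | 1·5+5·0+4·7 = 33
G: 3·0+2·5+1·2 = 12 | 1·4+5·0+4·2 = 12
A: 3·6+2·2+1·8 = 30 | 1·1+5·1+4·6 = 30
E: 3·1+2·5+1·8 = 21 | 1·0+5·1+4·4 = 21
gcd(3,2,1,1,5,4) = 1

Coefficients: [3, 2, 1, 1, 5, 4]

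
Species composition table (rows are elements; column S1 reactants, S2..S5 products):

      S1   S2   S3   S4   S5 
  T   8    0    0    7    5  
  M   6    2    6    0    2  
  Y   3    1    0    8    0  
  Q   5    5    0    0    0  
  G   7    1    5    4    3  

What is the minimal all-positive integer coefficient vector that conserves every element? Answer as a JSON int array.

T: 4·8 = 32 | 4·0+1·0+1·7+5·5 = 32
M: 4·6 = 24 | 4·2+1·6+1·0+5·2 = 24
Y: 4·3 = 12 | 4·1+1·0+1·8+5·0 = 12
Q: 4·5 = 20 | 4·5+1·0+1·0+5·0 = 20
G: 4·7 = 28 | 4·1+1·5+1·4+5·3 = 28
gcd(4,4,1,1,5) = 1

Coefficients: [4, 4, 1, 1, 5]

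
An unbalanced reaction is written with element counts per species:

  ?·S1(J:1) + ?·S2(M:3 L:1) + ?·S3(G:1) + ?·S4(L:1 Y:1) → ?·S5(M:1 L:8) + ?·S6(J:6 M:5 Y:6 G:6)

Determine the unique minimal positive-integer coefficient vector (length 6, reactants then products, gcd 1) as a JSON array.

Coefficients: [6, 2, 6, 6, 1, 1]

J: 6·1+2·0+6·0+6·0 = 6 | 1·0+1·6 = 6
M: 6·0+2·3+6·0+6·0 = 6 | 1·1+1·5 = 6
L: 6·0+2·1+6·0+6·1 = 8 | 1·8+1·0 = 8
Y: 6·0+2·0+6·0+6·1 = 6 | 1·0+1·6 = 6
G: 6·0+2·0+6·1+6·0 = 6 | 1·0+1·6 = 6
gcd(6,2,6,6,1,1) = 1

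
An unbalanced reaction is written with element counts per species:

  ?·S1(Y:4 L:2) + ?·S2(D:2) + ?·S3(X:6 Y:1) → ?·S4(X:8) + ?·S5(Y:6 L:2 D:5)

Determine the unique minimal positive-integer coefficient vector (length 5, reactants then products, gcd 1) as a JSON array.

X: 2·0+5·0+4·6 = 24 | 3·8+2·0 = 24
Y: 2·4+5·0+4·1 = 12 | 3·0+2·6 = 12
L: 2·2+5·0+4·0 = 4 | 3·0+2·2 = 4
D: 2·0+5·2+4·0 = 10 | 3·0+2·5 = 10
gcd(2,5,4,3,2) = 1

Coefficients: [2, 5, 4, 3, 2]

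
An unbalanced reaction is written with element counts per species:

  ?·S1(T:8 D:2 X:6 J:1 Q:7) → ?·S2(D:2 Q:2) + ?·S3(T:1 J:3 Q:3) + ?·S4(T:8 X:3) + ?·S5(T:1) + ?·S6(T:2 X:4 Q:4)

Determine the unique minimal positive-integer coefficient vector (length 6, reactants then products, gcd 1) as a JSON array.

T: 3·8 = 24 | 3·0+1·1+2·8+1·1+3·2 = 24
D: 3·2 = 6 | 3·2+1·0+2·0+1·0+3·0 = 6
X: 3·6 = 18 | 3·0+1·0+2·3+1·0+3·4 = 18
J: 3·1 = 3 | 3·0+1·3+2·0+1·0+3·0 = 3
Q: 3·7 = 21 | 3·2+1·3+2·0+1·0+3·4 = 21
gcd(3,3,1,2,1,3) = 1

Coefficients: [3, 3, 1, 2, 1, 3]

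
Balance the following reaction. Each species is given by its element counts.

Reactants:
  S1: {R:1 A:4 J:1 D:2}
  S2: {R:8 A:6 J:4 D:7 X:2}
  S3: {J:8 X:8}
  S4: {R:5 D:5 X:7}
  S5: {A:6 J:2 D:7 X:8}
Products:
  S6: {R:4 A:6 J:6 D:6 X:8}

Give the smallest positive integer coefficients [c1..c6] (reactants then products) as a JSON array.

R: 6·1+1·8+3·0+2·5+1·0 = 24 | 6·4 = 24
A: 6·4+1·6+3·0+2·0+1·6 = 36 | 6·6 = 36
J: 6·1+1·4+3·8+2·0+1·2 = 36 | 6·6 = 36
D: 6·2+1·7+3·0+2·5+1·7 = 36 | 6·6 = 36
X: 6·0+1·2+3·8+2·7+1·8 = 48 | 6·8 = 48
gcd(6,1,3,2,1,6) = 1

Coefficients: [6, 1, 3, 2, 1, 6]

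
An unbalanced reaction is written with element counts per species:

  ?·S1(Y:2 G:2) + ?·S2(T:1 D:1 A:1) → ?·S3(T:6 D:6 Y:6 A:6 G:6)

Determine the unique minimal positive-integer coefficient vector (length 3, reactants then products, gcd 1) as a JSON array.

Coefficients: [3, 6, 1]

T: 3·0+6·1 = 6 | 1·6 = 6
D: 3·0+6·1 = 6 | 1·6 = 6
Y: 3·2+6·0 = 6 | 1·6 = 6
A: 3·0+6·1 = 6 | 1·6 = 6
G: 3·2+6·0 = 6 | 1·6 = 6
gcd(3,6,1) = 1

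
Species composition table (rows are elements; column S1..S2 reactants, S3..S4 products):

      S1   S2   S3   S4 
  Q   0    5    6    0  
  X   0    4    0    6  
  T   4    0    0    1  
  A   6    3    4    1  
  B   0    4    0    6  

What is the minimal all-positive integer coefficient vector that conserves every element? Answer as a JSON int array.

Q: 1·0+6·5 = 30 | 5·6+4·0 = 30
X: 1·0+6·4 = 24 | 5·0+4·6 = 24
T: 1·4+6·0 = 4 | 5·0+4·1 = 4
A: 1·6+6·3 = 24 | 5·4+4·1 = 24
B: 1·0+6·4 = 24 | 5·0+4·6 = 24
gcd(1,6,5,4) = 1

Coefficients: [1, 6, 5, 4]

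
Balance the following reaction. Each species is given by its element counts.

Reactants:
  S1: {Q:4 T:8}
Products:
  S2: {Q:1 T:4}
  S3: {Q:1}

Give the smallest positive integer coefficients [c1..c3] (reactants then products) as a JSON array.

Q: 1·4 = 4 | 2·1+2·1 = 4
T: 1·8 = 8 | 2·4+2·0 = 8
gcd(1,2,2) = 1

Coefficients: [1, 2, 2]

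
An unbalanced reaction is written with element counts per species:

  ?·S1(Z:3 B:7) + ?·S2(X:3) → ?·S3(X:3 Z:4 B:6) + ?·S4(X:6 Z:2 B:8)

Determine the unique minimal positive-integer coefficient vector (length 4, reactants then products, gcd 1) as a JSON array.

Coefficients: [2, 3, 1, 1]

X: 2·0+3·3 = 9 | 1·3+1·6 = 9
Z: 2·3+3·0 = 6 | 1·4+1·2 = 6
B: 2·7+3·0 = 14 | 1·6+1·8 = 14
gcd(2,3,1,1) = 1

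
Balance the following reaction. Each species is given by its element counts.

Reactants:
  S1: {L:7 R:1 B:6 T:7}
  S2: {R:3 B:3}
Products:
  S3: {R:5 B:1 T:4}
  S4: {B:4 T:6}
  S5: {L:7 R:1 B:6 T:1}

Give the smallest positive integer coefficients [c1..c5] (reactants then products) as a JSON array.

Coefficients: [5, 5, 3, 3, 5]

L: 5·7+5·0 = 35 | 3·0+3·0+5·7 = 35
R: 5·1+5·3 = 20 | 3·5+3·0+5·1 = 20
B: 5·6+5·3 = 45 | 3·1+3·4+5·6 = 45
T: 5·7+5·0 = 35 | 3·4+3·6+5·1 = 35
gcd(5,5,3,3,5) = 1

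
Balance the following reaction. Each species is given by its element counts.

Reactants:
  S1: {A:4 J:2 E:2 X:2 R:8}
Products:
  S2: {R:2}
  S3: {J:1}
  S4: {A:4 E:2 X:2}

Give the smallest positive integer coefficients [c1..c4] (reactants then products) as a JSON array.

A: 1·4 = 4 | 4·0+2·0+1·4 = 4
J: 1·2 = 2 | 4·0+2·1+1·0 = 2
E: 1·2 = 2 | 4·0+2·0+1·2 = 2
X: 1·2 = 2 | 4·0+2·0+1·2 = 2
R: 1·8 = 8 | 4·2+2·0+1·0 = 8
gcd(1,4,2,1) = 1

Coefficients: [1, 4, 2, 1]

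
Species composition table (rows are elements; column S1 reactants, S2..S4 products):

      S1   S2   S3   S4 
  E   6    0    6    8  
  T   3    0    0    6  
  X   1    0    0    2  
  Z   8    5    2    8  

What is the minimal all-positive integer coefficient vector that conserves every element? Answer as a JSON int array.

E: 6·6 = 36 | 4·0+2·6+3·8 = 36
T: 6·3 = 18 | 4·0+2·0+3·6 = 18
X: 6·1 = 6 | 4·0+2·0+3·2 = 6
Z: 6·8 = 48 | 4·5+2·2+3·8 = 48
gcd(6,4,2,3) = 1

Coefficients: [6, 4, 2, 3]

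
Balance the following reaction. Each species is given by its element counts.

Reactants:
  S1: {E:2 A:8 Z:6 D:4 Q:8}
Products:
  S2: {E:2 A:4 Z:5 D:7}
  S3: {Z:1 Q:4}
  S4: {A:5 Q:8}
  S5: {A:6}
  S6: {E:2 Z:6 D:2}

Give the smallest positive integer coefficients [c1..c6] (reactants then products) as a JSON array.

Coefficients: [5, 2, 2, 4, 2, 3]

E: 5·2 = 10 | 2·2+2·0+4·0+2·0+3·2 = 10
A: 5·8 = 40 | 2·4+2·0+4·5+2·6+3·0 = 40
Z: 5·6 = 30 | 2·5+2·1+4·0+2·0+3·6 = 30
D: 5·4 = 20 | 2·7+2·0+4·0+2·0+3·2 = 20
Q: 5·8 = 40 | 2·0+2·4+4·8+2·0+3·0 = 40
gcd(5,2,2,4,2,3) = 1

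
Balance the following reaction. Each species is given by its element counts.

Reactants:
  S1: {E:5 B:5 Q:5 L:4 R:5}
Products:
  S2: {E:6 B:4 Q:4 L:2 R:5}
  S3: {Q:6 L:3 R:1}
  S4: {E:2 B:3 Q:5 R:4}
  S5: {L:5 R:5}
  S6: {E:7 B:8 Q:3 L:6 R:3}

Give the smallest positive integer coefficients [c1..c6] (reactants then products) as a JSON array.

E: 6·5 = 30 | 2·6+1·0+2·2+1·0+2·7 = 30
B: 6·5 = 30 | 2·4+1·0+2·3+1·0+2·8 = 30
Q: 6·5 = 30 | 2·4+1·6+2·5+1·0+2·3 = 30
L: 6·4 = 24 | 2·2+1·3+2·0+1·5+2·6 = 24
R: 6·5 = 30 | 2·5+1·1+2·4+1·5+2·3 = 30
gcd(6,2,1,2,1,2) = 1

Coefficients: [6, 2, 1, 2, 1, 2]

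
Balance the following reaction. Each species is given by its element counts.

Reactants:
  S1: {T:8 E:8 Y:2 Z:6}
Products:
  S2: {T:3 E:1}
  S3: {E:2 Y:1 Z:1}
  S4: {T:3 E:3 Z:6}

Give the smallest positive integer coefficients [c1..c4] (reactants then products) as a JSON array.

Coefficients: [3, 6, 6, 2]

T: 3·8 = 24 | 6·3+6·0+2·3 = 24
E: 3·8 = 24 | 6·1+6·2+2·3 = 24
Y: 3·2 = 6 | 6·0+6·1+2·0 = 6
Z: 3·6 = 18 | 6·0+6·1+2·6 = 18
gcd(3,6,6,2) = 1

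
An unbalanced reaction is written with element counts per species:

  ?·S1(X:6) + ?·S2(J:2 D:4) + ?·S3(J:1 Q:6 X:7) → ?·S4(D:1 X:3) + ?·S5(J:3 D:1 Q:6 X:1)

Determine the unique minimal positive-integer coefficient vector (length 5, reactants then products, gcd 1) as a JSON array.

J: 1·0+2·2+2·1 = 6 | 6·0+2·3 = 6
D: 1·0+2·4+2·0 = 8 | 6·1+2·1 = 8
Q: 1·0+2·0+2·6 = 12 | 6·0+2·6 = 12
X: 1·6+2·0+2·7 = 20 | 6·3+2·1 = 20
gcd(1,2,2,6,2) = 1

Coefficients: [1, 2, 2, 6, 2]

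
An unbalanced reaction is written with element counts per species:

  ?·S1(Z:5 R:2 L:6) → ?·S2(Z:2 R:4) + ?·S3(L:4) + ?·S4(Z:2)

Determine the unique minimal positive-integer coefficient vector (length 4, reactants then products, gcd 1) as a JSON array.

Z: 2·5 = 10 | 1·2+3·0+4·2 = 10
R: 2·2 = 4 | 1·4+3·0+4·0 = 4
L: 2·6 = 12 | 1·0+3·4+4·0 = 12
gcd(2,1,3,4) = 1

Coefficients: [2, 1, 3, 4]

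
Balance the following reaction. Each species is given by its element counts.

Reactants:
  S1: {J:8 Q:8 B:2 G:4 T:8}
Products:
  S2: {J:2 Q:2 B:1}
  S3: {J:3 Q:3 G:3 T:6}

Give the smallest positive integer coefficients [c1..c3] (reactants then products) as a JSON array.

Coefficients: [3, 6, 4]

J: 3·8 = 24 | 6·2+4·3 = 24
Q: 3·8 = 24 | 6·2+4·3 = 24
B: 3·2 = 6 | 6·1+4·0 = 6
G: 3·4 = 12 | 6·0+4·3 = 12
T: 3·8 = 24 | 6·0+4·6 = 24
gcd(3,6,4) = 1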